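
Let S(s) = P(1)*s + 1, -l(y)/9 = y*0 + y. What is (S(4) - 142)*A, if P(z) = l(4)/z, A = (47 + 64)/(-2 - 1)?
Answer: 10545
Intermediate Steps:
A = -37 (A = 111/(-3) = 111*(-⅓) = -37)
l(y) = -9*y (l(y) = -9*(y*0 + y) = -9*(0 + y) = -9*y)
P(z) = -36/z (P(z) = (-9*4)/z = -36/z)
S(s) = 1 - 36*s (S(s) = (-36/1)*s + 1 = (-36*1)*s + 1 = -36*s + 1 = 1 - 36*s)
(S(4) - 142)*A = ((1 - 36*4) - 142)*(-37) = ((1 - 144) - 142)*(-37) = (-143 - 142)*(-37) = -285*(-37) = 10545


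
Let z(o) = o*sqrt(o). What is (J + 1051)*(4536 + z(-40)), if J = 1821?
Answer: 13027392 - 229760*I*sqrt(10) ≈ 1.3027e+7 - 7.2657e+5*I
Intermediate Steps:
z(o) = o**(3/2)
(J + 1051)*(4536 + z(-40)) = (1821 + 1051)*(4536 + (-40)**(3/2)) = 2872*(4536 - 80*I*sqrt(10)) = 13027392 - 229760*I*sqrt(10)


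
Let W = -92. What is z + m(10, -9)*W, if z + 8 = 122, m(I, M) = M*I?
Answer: 8394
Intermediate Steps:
m(I, M) = I*M
z = 114 (z = -8 + 122 = 114)
z + m(10, -9)*W = 114 + (10*(-9))*(-92) = 114 - 90*(-92) = 114 + 8280 = 8394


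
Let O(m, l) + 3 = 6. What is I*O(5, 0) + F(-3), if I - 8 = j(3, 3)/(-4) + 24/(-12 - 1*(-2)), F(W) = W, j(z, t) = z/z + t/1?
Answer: 54/5 ≈ 10.800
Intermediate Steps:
j(z, t) = 1 + t (j(z, t) = 1 + t*1 = 1 + t)
O(m, l) = 3 (O(m, l) = -3 + 6 = 3)
I = 23/5 (I = 8 + ((1 + 3)/(-4) + 24/(-12 - 1*(-2))) = 8 + (4*(-¼) + 24/(-12 + 2)) = 8 + (-1 + 24/(-10)) = 8 + (-1 + 24*(-⅒)) = 8 + (-1 - 12/5) = 8 - 17/5 = 23/5 ≈ 4.6000)
I*O(5, 0) + F(-3) = (23/5)*3 - 3 = 69/5 - 3 = 54/5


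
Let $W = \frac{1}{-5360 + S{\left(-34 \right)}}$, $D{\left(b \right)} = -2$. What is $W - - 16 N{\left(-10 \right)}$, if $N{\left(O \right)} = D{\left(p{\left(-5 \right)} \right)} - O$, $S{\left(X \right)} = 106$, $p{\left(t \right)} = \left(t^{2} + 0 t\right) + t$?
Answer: $\frac{672511}{5254} \approx 128.0$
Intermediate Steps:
$p{\left(t \right)} = t + t^{2}$ ($p{\left(t \right)} = \left(t^{2} + 0\right) + t = t^{2} + t = t + t^{2}$)
$N{\left(O \right)} = -2 - O$
$W = - \frac{1}{5254}$ ($W = \frac{1}{-5360 + 106} = \frac{1}{-5254} = - \frac{1}{5254} \approx -0.00019033$)
$W - - 16 N{\left(-10 \right)} = - \frac{1}{5254} - - 16 \left(-2 - -10\right) = - \frac{1}{5254} - - 16 \left(-2 + 10\right) = - \frac{1}{5254} - \left(-16\right) 8 = - \frac{1}{5254} - -128 = - \frac{1}{5254} + 128 = \frac{672511}{5254}$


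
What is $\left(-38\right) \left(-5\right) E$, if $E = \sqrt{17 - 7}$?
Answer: $190 \sqrt{10} \approx 600.83$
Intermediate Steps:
$E = \sqrt{10} \approx 3.1623$
$\left(-38\right) \left(-5\right) E = \left(-38\right) \left(-5\right) \sqrt{10} = 190 \sqrt{10}$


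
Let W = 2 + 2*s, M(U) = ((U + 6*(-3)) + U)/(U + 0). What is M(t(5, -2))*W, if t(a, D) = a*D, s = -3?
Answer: -76/5 ≈ -15.200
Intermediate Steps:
t(a, D) = D*a
M(U) = (-18 + 2*U)/U (M(U) = ((U - 18) + U)/U = ((-18 + U) + U)/U = (-18 + 2*U)/U)
W = -4 (W = 2 + 2*(-3) = 2 - 6 = -4)
M(t(5, -2))*W = (2 - 18/((-2*5)))*(-4) = (2 - 18/(-10))*(-4) = (2 - 18*(-⅒))*(-4) = (2 + 9/5)*(-4) = (19/5)*(-4) = -76/5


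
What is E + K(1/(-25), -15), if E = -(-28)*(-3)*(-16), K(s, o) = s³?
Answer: 20999999/15625 ≈ 1344.0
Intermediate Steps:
E = 1344 (E = -7*12*(-16) = -84*(-16) = 1344)
E + K(1/(-25), -15) = 1344 + (1/(-25))³ = 1344 + (-1/25)³ = 1344 - 1/15625 = 20999999/15625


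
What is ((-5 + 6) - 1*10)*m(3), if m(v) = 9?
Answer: -81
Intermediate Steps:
((-5 + 6) - 1*10)*m(3) = ((-5 + 6) - 1*10)*9 = (1 - 10)*9 = -9*9 = -81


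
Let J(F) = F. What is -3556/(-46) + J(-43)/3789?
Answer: 6735853/87147 ≈ 77.293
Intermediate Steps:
-3556/(-46) + J(-43)/3789 = -3556/(-46) - 43/3789 = -3556*(-1/46) - 43*1/3789 = 1778/23 - 43/3789 = 6735853/87147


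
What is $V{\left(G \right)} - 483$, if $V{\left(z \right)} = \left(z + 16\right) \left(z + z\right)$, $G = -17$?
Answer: $-449$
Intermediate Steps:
$V{\left(z \right)} = 2 z \left(16 + z\right)$ ($V{\left(z \right)} = \left(16 + z\right) 2 z = 2 z \left(16 + z\right)$)
$V{\left(G \right)} - 483 = 2 \left(-17\right) \left(16 - 17\right) - 483 = 2 \left(-17\right) \left(-1\right) - 483 = 34 - 483 = -449$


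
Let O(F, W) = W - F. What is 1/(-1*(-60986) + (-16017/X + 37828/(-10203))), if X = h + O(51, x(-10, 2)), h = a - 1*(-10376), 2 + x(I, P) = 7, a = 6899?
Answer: 58595829/3573253507373 ≈ 1.6398e-5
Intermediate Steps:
x(I, P) = 5 (x(I, P) = -2 + 7 = 5)
h = 17275 (h = 6899 - 1*(-10376) = 6899 + 10376 = 17275)
X = 17229 (X = 17275 + (5 - 1*51) = 17275 + (5 - 51) = 17275 - 46 = 17229)
1/(-1*(-60986) + (-16017/X + 37828/(-10203))) = 1/(-1*(-60986) + (-16017/17229 + 37828/(-10203))) = 1/(60986 + (-16017*1/17229 + 37828*(-1/10203))) = 1/(60986 + (-5339/5743 - 37828/10203)) = 1/(60986 - 271720021/58595829) = 1/(3573253507373/58595829) = 58595829/3573253507373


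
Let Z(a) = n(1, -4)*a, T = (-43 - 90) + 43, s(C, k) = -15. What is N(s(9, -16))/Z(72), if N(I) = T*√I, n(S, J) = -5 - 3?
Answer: 5*I*√15/32 ≈ 0.60515*I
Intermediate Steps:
n(S, J) = -8
T = -90 (T = -133 + 43 = -90)
Z(a) = -8*a
N(I) = -90*√I
N(s(9, -16))/Z(72) = (-90*I*√15)/((-8*72)) = -90*I*√15/(-576) = -90*I*√15*(-1/576) = 5*I*√15/32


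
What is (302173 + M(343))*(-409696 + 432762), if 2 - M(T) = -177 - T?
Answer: 6981962870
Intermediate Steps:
M(T) = 179 + T (M(T) = 2 - (-177 - T) = 2 + (177 + T) = 179 + T)
(302173 + M(343))*(-409696 + 432762) = (302173 + (179 + 343))*(-409696 + 432762) = (302173 + 522)*23066 = 302695*23066 = 6981962870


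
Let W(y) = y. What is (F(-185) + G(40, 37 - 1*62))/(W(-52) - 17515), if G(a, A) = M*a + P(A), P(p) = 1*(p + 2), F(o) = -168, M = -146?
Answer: 6031/17567 ≈ 0.34331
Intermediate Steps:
P(p) = 2 + p (P(p) = 1*(2 + p) = 2 + p)
G(a, A) = 2 + A - 146*a (G(a, A) = -146*a + (2 + A) = 2 + A - 146*a)
(F(-185) + G(40, 37 - 1*62))/(W(-52) - 17515) = (-168 + (2 + (37 - 1*62) - 146*40))/(-52 - 17515) = (-168 + (2 + (37 - 62) - 5840))/(-17567) = (-168 + (2 - 25 - 5840))*(-1/17567) = (-168 - 5863)*(-1/17567) = -6031*(-1/17567) = 6031/17567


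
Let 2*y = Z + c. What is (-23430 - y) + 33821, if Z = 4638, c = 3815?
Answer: 12329/2 ≈ 6164.5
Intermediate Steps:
y = 8453/2 (y = (4638 + 3815)/2 = (1/2)*8453 = 8453/2 ≈ 4226.5)
(-23430 - y) + 33821 = (-23430 - 1*8453/2) + 33821 = (-23430 - 8453/2) + 33821 = -55313/2 + 33821 = 12329/2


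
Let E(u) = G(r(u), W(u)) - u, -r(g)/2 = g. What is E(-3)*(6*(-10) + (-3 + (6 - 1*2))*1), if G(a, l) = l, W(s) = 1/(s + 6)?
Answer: -590/3 ≈ -196.67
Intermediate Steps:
W(s) = 1/(6 + s)
r(g) = -2*g
E(u) = 1/(6 + u) - u
E(-3)*(6*(-10) + (-3 + (6 - 1*2))*1) = ((1 - 1*(-3)*(6 - 3))/(6 - 3))*(6*(-10) + (-3 + (6 - 1*2))*1) = ((1 - 1*(-3)*3)/3)*(-60 + (-3 + (6 - 2))*1) = ((1 + 9)/3)*(-60 + (-3 + 4)*1) = ((⅓)*10)*(-60 + 1*1) = 10*(-60 + 1)/3 = (10/3)*(-59) = -590/3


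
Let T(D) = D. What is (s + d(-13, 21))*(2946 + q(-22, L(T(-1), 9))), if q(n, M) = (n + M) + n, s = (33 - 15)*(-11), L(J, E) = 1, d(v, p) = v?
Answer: -612533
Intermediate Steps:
s = -198 (s = 18*(-11) = -198)
q(n, M) = M + 2*n (q(n, M) = (M + n) + n = M + 2*n)
(s + d(-13, 21))*(2946 + q(-22, L(T(-1), 9))) = (-198 - 13)*(2946 + (1 + 2*(-22))) = -211*(2946 + (1 - 44)) = -211*(2946 - 43) = -211*2903 = -612533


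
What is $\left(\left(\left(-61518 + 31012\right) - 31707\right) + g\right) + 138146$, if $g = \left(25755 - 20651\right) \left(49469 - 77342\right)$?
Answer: $-142187859$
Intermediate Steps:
$g = -142263792$ ($g = 5104 \left(-27873\right) = -142263792$)
$\left(\left(\left(-61518 + 31012\right) - 31707\right) + g\right) + 138146 = \left(\left(\left(-61518 + 31012\right) - 31707\right) - 142263792\right) + 138146 = \left(\left(-30506 - 31707\right) - 142263792\right) + 138146 = \left(-62213 - 142263792\right) + 138146 = -142326005 + 138146 = -142187859$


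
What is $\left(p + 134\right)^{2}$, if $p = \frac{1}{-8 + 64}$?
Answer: $\frac{56325025}{3136} \approx 17961.0$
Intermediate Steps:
$p = \frac{1}{56} \approx 0.017857$
$\left(p + 134\right)^{2} = \left(\frac{1}{56} + 134\right)^{2} = \left(\frac{7505}{56}\right)^{2} = \frac{56325025}{3136}$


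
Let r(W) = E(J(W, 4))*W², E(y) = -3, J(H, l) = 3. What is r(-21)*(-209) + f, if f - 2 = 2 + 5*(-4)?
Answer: 276491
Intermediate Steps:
f = -16 (f = 2 + (2 + 5*(-4)) = 2 + (2 - 20) = 2 - 18 = -16)
r(W) = -3*W²
r(-21)*(-209) + f = -3*(-21)²*(-209) - 16 = -3*441*(-209) - 16 = -1323*(-209) - 16 = 276507 - 16 = 276491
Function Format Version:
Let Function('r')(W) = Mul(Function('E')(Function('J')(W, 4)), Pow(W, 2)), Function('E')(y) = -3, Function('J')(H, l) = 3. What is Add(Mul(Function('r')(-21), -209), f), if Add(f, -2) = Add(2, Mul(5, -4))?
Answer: 276491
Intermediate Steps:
f = -16 (f = Add(2, Add(2, Mul(5, -4))) = Add(2, Add(2, -20)) = Add(2, -18) = -16)
Function('r')(W) = Mul(-3, Pow(W, 2))
Add(Mul(Function('r')(-21), -209), f) = Add(Mul(Mul(-3, Pow(-21, 2)), -209), -16) = Add(Mul(Mul(-3, 441), -209), -16) = Add(Mul(-1323, -209), -16) = Add(276507, -16) = 276491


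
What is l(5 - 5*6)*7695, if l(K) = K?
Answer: -192375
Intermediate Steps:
l(5 - 5*6)*7695 = (5 - 5*6)*7695 = (5 - 30)*7695 = -25*7695 = -192375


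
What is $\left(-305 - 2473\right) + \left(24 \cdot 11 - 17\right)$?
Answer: $-2531$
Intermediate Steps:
$\left(-305 - 2473\right) + \left(24 \cdot 11 - 17\right) = -2778 + \left(264 - 17\right) = -2778 + 247 = -2531$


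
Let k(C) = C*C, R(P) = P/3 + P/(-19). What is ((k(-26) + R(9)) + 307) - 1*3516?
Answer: -48079/19 ≈ -2530.5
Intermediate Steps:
R(P) = 16*P/57 (R(P) = P*(1/3) + P*(-1/19) = P/3 - P/19 = 16*P/57)
k(C) = C**2
((k(-26) + R(9)) + 307) - 1*3516 = (((-26)**2 + (16/57)*9) + 307) - 1*3516 = ((676 + 48/19) + 307) - 3516 = (12892/19 + 307) - 3516 = 18725/19 - 3516 = -48079/19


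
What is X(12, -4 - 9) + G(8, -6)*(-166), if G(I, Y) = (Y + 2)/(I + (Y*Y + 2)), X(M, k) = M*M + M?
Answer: 3920/23 ≈ 170.43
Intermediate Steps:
X(M, k) = M + M² (X(M, k) = M² + M = M + M²)
G(I, Y) = (2 + Y)/(2 + I + Y²) (G(I, Y) = (2 + Y)/(I + (Y² + 2)) = (2 + Y)/(I + (2 + Y²)) = (2 + Y)/(2 + I + Y²))
X(12, -4 - 9) + G(8, -6)*(-166) = 12*(1 + 12) + ((2 - 6)/(2 + 8 + (-6)²))*(-166) = 12*13 + (-4/(2 + 8 + 36))*(-166) = 156 + (-4/46)*(-166) = 156 + ((1/46)*(-4))*(-166) = 156 - 2/23*(-166) = 156 + 332/23 = 3920/23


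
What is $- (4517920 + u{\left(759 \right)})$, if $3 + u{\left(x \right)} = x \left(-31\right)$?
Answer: $-4494388$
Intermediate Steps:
$u{\left(x \right)} = -3 - 31 x$ ($u{\left(x \right)} = -3 + x \left(-31\right) = -3 - 31 x$)
$- (4517920 + u{\left(759 \right)}) = - (4517920 - 23532) = \left(-1\right) 4494388 = -4494388$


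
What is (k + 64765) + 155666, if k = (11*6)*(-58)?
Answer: 216603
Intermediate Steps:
k = -3828 (k = 66*(-58) = -3828)
(k + 64765) + 155666 = (-3828 + 64765) + 155666 = 60937 + 155666 = 216603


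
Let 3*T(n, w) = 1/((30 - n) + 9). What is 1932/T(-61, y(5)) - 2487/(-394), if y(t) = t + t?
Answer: 228364887/394 ≈ 5.7961e+5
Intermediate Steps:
y(t) = 2*t
T(n, w) = 1/(3*(39 - n)) (T(n, w) = 1/(3*((30 - n) + 9)) = 1/(3*(39 - n)))
1932/T(-61, y(5)) - 2487/(-394) = 1932/((-1/(-117 + 3*(-61)))) - 2487/(-394) = 1932/((-1/(-117 - 183))) - 2487*(-1/394) = 1932/((-1/(-300))) + 2487/394 = 1932/((-1*(-1/300))) + 2487/394 = 1932/(1/300) + 2487/394 = 1932*300 + 2487/394 = 579600 + 2487/394 = 228364887/394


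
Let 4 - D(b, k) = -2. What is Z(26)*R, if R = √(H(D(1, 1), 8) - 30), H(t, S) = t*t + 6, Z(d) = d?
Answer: 52*√3 ≈ 90.067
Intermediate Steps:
D(b, k) = 6 (D(b, k) = 4 - 1*(-2) = 4 + 2 = 6)
H(t, S) = 6 + t² (H(t, S) = t² + 6 = 6 + t²)
R = 2*√3 (R = √((6 + 6²) - 30) = √((6 + 36) - 30) = √(42 - 30) = √12 = 2*√3 ≈ 3.4641)
Z(26)*R = 26*(2*√3) = 52*√3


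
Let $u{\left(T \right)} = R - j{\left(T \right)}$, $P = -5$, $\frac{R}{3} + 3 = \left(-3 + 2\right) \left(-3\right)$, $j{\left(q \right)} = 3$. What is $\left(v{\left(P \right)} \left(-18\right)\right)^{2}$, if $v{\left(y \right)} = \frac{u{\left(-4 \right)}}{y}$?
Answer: $\frac{2916}{25} \approx 116.64$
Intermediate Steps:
$R = 0$ ($R = -9 + 3 \left(-3 + 2\right) \left(-3\right) = -9 + 3 \left(\left(-1\right) \left(-3\right)\right) = -9 + 3 \cdot 3 = -9 + 9 = 0$)
$u{\left(T \right)} = -3$ ($u{\left(T \right)} = 0 - 3 = -3$)
$v{\left(y \right)} = - \frac{3}{y}$
$\left(v{\left(P \right)} \left(-18\right)\right)^{2} = \left(- \frac{3}{-5} \left(-18\right)\right)^{2} = \left(\left(-3\right) \left(- \frac{1}{5}\right) \left(-18\right)\right)^{2} = \left(\frac{3}{5} \left(-18\right)\right)^{2} = \left(- \frac{54}{5}\right)^{2} = \frac{2916}{25}$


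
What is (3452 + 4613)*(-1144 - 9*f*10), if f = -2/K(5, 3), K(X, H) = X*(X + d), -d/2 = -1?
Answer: -64294180/7 ≈ -9.1849e+6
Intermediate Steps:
d = 2 (d = -2*(-1) = 2)
K(X, H) = X*(2 + X) (K(X, H) = X*(X + 2) = X*(2 + X))
f = -2/35 (f = -2*1/(5*(2 + 5)) = -2/(5*7) = -2/35 ≈ -0.057143)
(3452 + 4613)*(-1144 - 9*f*10) = (3452 + 4613)*(-1144 - 9*(-2/35)*10) = 8065*(-1144 + (18/35)*10) = 8065*(-1144 + 36/7) = 8065*(-7972/7) = -64294180/7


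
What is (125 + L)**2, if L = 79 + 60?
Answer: 69696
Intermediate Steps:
L = 139
(125 + L)**2 = (125 + 139)**2 = 264**2 = 69696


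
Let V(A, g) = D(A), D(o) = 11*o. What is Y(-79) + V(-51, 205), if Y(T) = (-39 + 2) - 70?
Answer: -668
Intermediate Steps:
V(A, g) = 11*A
Y(T) = -107 (Y(T) = -37 - 70 = -107)
Y(-79) + V(-51, 205) = -107 + 11*(-51) = -107 - 561 = -668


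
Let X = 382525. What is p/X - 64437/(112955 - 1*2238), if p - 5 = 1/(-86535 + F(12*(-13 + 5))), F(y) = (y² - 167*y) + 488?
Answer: -1498586510172877/2574960489819575 ≈ -0.58198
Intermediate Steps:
F(y) = 488 + y² - 167*y
p = 303994/60799 (p = 5 + 1/(-86535 + (488 + (12*(-13 + 5))² - 2004*(-13 + 5))) = 5 + 1/(-86535 + (488 + (12*(-8))² - 2004*(-8))) = 5 + 1/(-86535 + (488 + (-96)² - 167*(-96))) = 5 + 1/(-86535 + (488 + 9216 + 16032)) = 5 + 1/(-86535 + 25736) = 5 + 1/(-60799) = 5 - 1/60799 = 303994/60799 ≈ 5.0000)
p/X - 64437/(112955 - 1*2238) = (303994/60799)/382525 - 64437/(112955 - 1*2238) = (303994/60799)*(1/382525) - 64437/(112955 - 2238) = 303994/23257137475 - 64437/110717 = -1498586510172877/2574960489819575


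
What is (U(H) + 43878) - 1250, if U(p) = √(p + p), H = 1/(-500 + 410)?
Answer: 42628 + I*√5/15 ≈ 42628.0 + 0.14907*I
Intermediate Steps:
H = -1/90 (H = 1/(-90) = -1/90 ≈ -0.011111)
U(p) = √2*√p (U(p) = √(2*p) = √2*√p)
(U(H) + 43878) - 1250 = (√2*√(-1/90) + 43878) - 1250 = (√2*(I*√10/30) + 43878) - 1250 = (I*√5/15 + 43878) - 1250 = (43878 + I*√5/15) - 1250 = 42628 + I*√5/15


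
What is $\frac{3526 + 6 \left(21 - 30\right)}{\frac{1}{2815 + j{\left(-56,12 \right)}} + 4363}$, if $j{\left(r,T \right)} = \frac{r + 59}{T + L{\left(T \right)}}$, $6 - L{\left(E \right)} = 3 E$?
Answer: $\frac{58638608}{73686713} \approx 0.79578$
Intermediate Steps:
$L{\left(E \right)} = 6 - 3 E$
$j{\left(r,T \right)} = \frac{59 + r}{6 - 2 T}$ ($j{\left(r,T \right)} = \frac{r + 59}{T - \left(-6 + 3 T\right)} = \frac{59 + r}{6 - 2 T}$)
$\frac{3526 + 6 \left(21 - 30\right)}{\frac{1}{2815 + j{\left(-56,12 \right)}} + 4363} = \frac{3526 + 6 \left(21 - 30\right)}{\frac{1}{2815 + \frac{-59 - -56}{2 \left(-3 + 12\right)}} + 4363} = \frac{3526 + 6 \left(-9\right)}{\frac{1}{2815 + \frac{-59 + 56}{2 \cdot 9}} + 4363} = \frac{3526 - 54}{\frac{1}{2815 + \frac{1}{2} \cdot \frac{1}{9} \left(-3\right)} + 4363} = \frac{3472}{\frac{1}{2815 - \frac{1}{6}} + 4363} = \frac{3472}{\frac{1}{\frac{16889}{6}} + 4363} = \frac{3472}{\frac{6}{16889} + 4363} = \frac{3472}{\frac{73686713}{16889}} = 3472 \cdot \frac{16889}{73686713} = \frac{58638608}{73686713}$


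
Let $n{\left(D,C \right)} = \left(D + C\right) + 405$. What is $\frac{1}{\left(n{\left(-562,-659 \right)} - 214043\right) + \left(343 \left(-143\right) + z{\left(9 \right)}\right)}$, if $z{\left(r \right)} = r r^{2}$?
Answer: $- \frac{1}{263179} \approx -3.7997 \cdot 10^{-6}$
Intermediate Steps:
$z{\left(r \right)} = r^{3}$
$n{\left(D,C \right)} = 405 + C + D$ ($n{\left(D,C \right)} = \left(C + D\right) + 405 = 405 + C + D$)
$\frac{1}{\left(n{\left(-562,-659 \right)} - 214043\right) + \left(343 \left(-143\right) + z{\left(9 \right)}\right)} = \frac{1}{\left(\left(405 - 659 - 562\right) - 214043\right) + \left(343 \left(-143\right) + 9^{3}\right)} = \frac{1}{\left(-816 - 214043\right) + \left(-49049 + 729\right)} = \frac{1}{-214859 - 48320} = \frac{1}{-263179} = - \frac{1}{263179}$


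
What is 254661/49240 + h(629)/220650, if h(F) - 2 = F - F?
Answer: 5619104813/1086480600 ≈ 5.1718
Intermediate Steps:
h(F) = 2 (h(F) = 2 + (F - F) = 2 + 0 = 2)
254661/49240 + h(629)/220650 = 254661/49240 + 2/220650 = 254661*(1/49240) + 2*(1/220650) = 254661/49240 + 1/110325 = 5619104813/1086480600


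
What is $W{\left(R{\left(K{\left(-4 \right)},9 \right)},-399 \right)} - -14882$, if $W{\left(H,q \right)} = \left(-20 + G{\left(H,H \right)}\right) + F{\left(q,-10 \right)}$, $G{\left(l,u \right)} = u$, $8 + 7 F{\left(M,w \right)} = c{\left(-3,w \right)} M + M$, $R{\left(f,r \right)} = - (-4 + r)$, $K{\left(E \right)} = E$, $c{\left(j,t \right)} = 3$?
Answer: $\frac{102395}{7} \approx 14628.0$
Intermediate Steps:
$R{\left(f,r \right)} = 4 - r$
$F{\left(M,w \right)} = - \frac{8}{7} + \frac{4 M}{7}$ ($F{\left(M,w \right)} = - \frac{8}{7} + \frac{3 M + M}{7} = - \frac{8}{7} + \frac{4 M}{7}$)
$W{\left(H,q \right)} = - \frac{148}{7} + H + \frac{4 q}{7}$ ($W{\left(H,q \right)} = \left(-20 + H\right) + \left(- \frac{8}{7} + \frac{4 q}{7}\right) = - \frac{148}{7} + H + \frac{4 q}{7}$)
$W{\left(R{\left(K{\left(-4 \right)},9 \right)},-399 \right)} - -14882 = \left(- \frac{148}{7} + \left(4 - 9\right) + \frac{4}{7} \left(-399\right)\right) - -14882 = \left(- \frac{148}{7} + \left(4 - 9\right) - 228\right) + 14882 = \left(- \frac{148}{7} - 5 - 228\right) + 14882 = - \frac{1779}{7} + 14882 = \frac{102395}{7}$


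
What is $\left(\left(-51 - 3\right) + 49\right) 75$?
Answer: $-375$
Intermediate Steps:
$\left(\left(-51 - 3\right) + 49\right) 75 = \left(-54 + 49\right) 75 = \left(-5\right) 75 = -375$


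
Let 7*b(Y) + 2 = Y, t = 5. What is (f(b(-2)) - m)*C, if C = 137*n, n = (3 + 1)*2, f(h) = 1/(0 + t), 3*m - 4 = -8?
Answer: 25208/15 ≈ 1680.5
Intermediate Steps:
m = -4/3 (m = 4/3 + (⅓)*(-8) = 4/3 - 8/3 = -4/3 ≈ -1.3333)
b(Y) = -2/7 + Y/7
f(h) = ⅕ (f(h) = 1/(0 + 5) = 1/5 = ⅕)
n = 8 (n = 4*2 = 8)
C = 1096 (C = 137*8 = 1096)
(f(b(-2)) - m)*C = (⅕ - 1*(-4/3))*1096 = (⅕ + 4/3)*1096 = (23/15)*1096 = 25208/15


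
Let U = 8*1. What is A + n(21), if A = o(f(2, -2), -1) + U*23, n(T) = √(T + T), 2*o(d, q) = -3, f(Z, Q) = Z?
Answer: 365/2 + √42 ≈ 188.98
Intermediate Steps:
o(d, q) = -3/2 (o(d, q) = (½)*(-3) = -3/2)
n(T) = √2*√T (n(T) = √(2*T) = √2*√T)
U = 8
A = 365/2 (A = -3/2 + 8*23 = -3/2 + 184 = 365/2 ≈ 182.50)
A + n(21) = 365/2 + √2*√21 = 365/2 + √42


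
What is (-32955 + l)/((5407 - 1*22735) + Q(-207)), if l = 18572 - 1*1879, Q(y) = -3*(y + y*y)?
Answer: 8131/72627 ≈ 0.11196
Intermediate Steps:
Q(y) = -3*y - 3*y**2 (Q(y) = -3*(y + y**2) = -3*y - 3*y**2)
l = 16693 (l = 18572 - 1879 = 16693)
(-32955 + l)/((5407 - 1*22735) + Q(-207)) = (-32955 + 16693)/((5407 - 1*22735) - 3*(-207)*(1 - 207)) = -16262/((5407 - 22735) - 3*(-207)*(-206)) = -16262/(-17328 - 127926) = -16262/(-145254) = -16262*(-1/145254) = 8131/72627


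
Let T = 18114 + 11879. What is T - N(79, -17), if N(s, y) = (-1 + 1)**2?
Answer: 29993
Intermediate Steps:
N(s, y) = 0 (N(s, y) = 0**2 = 0)
T = 29993
T - N(79, -17) = 29993 - 1*0 = 29993 + 0 = 29993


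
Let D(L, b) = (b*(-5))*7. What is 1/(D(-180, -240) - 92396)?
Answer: -1/83996 ≈ -1.1905e-5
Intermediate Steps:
D(L, b) = -35*b (D(L, b) = -5*b*7 = -35*b)
1/(D(-180, -240) - 92396) = 1/(-35*(-240) - 92396) = 1/(8400 - 92396) = 1/(-83996) = -1/83996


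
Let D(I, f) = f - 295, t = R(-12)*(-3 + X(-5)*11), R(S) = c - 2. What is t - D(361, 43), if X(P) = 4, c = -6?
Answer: -76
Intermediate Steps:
R(S) = -8 (R(S) = -6 - 2 = -8)
t = -328 (t = -8*(-3 + 4*11) = -8*(-3 + 44) = -8*41 = -328)
D(I, f) = -295 + f
t - D(361, 43) = -328 - (-295 + 43) = -328 - 1*(-252) = -328 + 252 = -76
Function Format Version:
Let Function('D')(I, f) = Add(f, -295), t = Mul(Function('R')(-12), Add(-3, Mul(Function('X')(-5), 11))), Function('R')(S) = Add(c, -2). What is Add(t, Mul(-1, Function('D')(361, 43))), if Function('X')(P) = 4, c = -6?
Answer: -76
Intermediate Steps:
Function('R')(S) = -8 (Function('R')(S) = Add(-6, -2) = -8)
t = -328 (t = Mul(-8, Add(-3, Mul(4, 11))) = Mul(-8, Add(-3, 44)) = Mul(-8, 41) = -328)
Function('D')(I, f) = Add(-295, f)
Add(t, Mul(-1, Function('D')(361, 43))) = Add(-328, Mul(-1, Add(-295, 43))) = Add(-328, Mul(-1, -252)) = Add(-328, 252) = -76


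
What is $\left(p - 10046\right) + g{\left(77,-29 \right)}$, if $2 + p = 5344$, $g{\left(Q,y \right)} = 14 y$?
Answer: $-5110$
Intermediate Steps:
$p = 5342$ ($p = -2 + 5344 = 5342$)
$\left(p - 10046\right) + g{\left(77,-29 \right)} = \left(5342 - 10046\right) + 14 \left(-29\right) = -4704 - 406 = -5110$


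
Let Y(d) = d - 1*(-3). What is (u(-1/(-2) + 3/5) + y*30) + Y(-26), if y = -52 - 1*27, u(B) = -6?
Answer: -2399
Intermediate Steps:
Y(d) = 3 + d (Y(d) = d + 3 = 3 + d)
y = -79 (y = -52 - 27 = -79)
(u(-1/(-2) + 3/5) + y*30) + Y(-26) = (-6 - 79*30) + (3 - 26) = (-6 - 2370) - 23 = -2376 - 23 = -2399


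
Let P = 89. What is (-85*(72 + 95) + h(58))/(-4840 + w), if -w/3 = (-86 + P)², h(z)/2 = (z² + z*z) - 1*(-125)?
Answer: 489/4867 ≈ 0.10047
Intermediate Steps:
h(z) = 250 + 4*z² (h(z) = 2*((z² + z*z) - 1*(-125)) = 2*((z² + z²) + 125) = 2*(2*z² + 125) = 2*(125 + 2*z²) = 250 + 4*z²)
w = -27 (w = -3*(-86 + 89)² = -3*3² = -3*9 = -27)
(-85*(72 + 95) + h(58))/(-4840 + w) = (-85*(72 + 95) + (250 + 4*58²))/(-4840 - 27) = (-85*167 + (250 + 4*3364))/(-4867) = (-14195 + (250 + 13456))*(-1/4867) = (-14195 + 13706)*(-1/4867) = -489*(-1/4867) = 489/4867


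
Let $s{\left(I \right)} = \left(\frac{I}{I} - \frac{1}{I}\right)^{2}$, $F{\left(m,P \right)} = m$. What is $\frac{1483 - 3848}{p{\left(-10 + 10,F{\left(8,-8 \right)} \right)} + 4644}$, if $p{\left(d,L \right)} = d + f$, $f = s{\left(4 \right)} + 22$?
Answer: $- \frac{7568}{14933} \approx -0.5068$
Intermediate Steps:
$s{\left(I \right)} = \left(1 - \frac{1}{I}\right)^{2}$
$f = \frac{361}{16}$ ($f = \frac{\left(-1 + 4\right)^{2}}{16} + 22 = \frac{3^{2}}{16} + 22 = \frac{1}{16} \cdot 9 + 22 = \frac{9}{16} + 22 = \frac{361}{16} \approx 22.563$)
$p{\left(d,L \right)} = \frac{361}{16} + d$ ($p{\left(d,L \right)} = d + \frac{361}{16} = \frac{361}{16} + d$)
$\frac{1483 - 3848}{p{\left(-10 + 10,F{\left(8,-8 \right)} \right)} + 4644} = \frac{1483 - 3848}{\left(\frac{361}{16} + \left(-10 + 10\right)\right) + 4644} = - \frac{2365}{\left(\frac{361}{16} + 0\right) + 4644} = - \frac{2365}{\frac{361}{16} + 4644} = - \frac{2365}{\frac{74665}{16}} = \left(-2365\right) \frac{16}{74665} = - \frac{7568}{14933}$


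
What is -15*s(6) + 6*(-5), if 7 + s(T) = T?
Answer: -15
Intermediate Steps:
s(T) = -7 + T
-15*s(6) + 6*(-5) = -15*(-7 + 6) + 6*(-5) = -15*(-1) - 30 = 15 - 30 = -15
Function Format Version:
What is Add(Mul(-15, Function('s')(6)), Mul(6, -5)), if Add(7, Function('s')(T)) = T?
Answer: -15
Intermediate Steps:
Function('s')(T) = Add(-7, T)
Add(Mul(-15, Function('s')(6)), Mul(6, -5)) = Add(Mul(-15, Add(-7, 6)), Mul(6, -5)) = Add(Mul(-15, -1), -30) = Add(15, -30) = -15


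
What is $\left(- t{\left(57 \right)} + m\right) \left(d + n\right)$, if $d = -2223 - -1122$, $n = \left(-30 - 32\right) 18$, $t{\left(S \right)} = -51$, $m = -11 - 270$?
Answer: $509910$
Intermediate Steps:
$m = -281$ ($m = -11 - 270 = -281$)
$n = -1116$ ($n = \left(-62\right) 18 = -1116$)
$d = -1101$ ($d = -2223 + 1122 = -1101$)
$\left(- t{\left(57 \right)} + m\right) \left(d + n\right) = \left(\left(-1\right) \left(-51\right) - 281\right) \left(-1101 - 1116\right) = \left(51 - 281\right) \left(-2217\right) = \left(-230\right) \left(-2217\right) = 509910$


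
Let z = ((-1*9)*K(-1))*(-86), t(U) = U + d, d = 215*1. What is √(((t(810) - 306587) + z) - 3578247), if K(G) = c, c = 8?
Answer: I*√3877617 ≈ 1969.2*I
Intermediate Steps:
K(G) = 8
d = 215
t(U) = 215 + U (t(U) = U + 215 = 215 + U)
z = 6192 (z = (-1*9*8)*(-86) = -9*8*(-86) = -72*(-86) = 6192)
√(((t(810) - 306587) + z) - 3578247) = √((((215 + 810) - 306587) + 6192) - 3578247) = √(((1025 - 306587) + 6192) - 3578247) = √((-305562 + 6192) - 3578247) = √(-299370 - 3578247) = √(-3877617) = I*√3877617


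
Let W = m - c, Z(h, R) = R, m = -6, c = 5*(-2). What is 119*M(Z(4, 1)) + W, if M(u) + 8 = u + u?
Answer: -710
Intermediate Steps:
c = -10
W = 4 (W = -6 - 1*(-10) = -6 + 10 = 4)
M(u) = -8 + 2*u (M(u) = -8 + (u + u) = -8 + 2*u)
119*M(Z(4, 1)) + W = 119*(-8 + 2*1) + 4 = 119*(-8 + 2) + 4 = 119*(-6) + 4 = -714 + 4 = -710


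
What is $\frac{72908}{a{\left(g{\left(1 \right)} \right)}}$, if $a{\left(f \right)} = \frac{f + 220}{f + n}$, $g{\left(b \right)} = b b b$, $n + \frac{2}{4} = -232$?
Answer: $- \frac{16878202}{221} \approx -76372.0$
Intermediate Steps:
$n = - \frac{465}{2}$ ($n = - \frac{1}{2} - 232 = - \frac{465}{2} \approx -232.5$)
$g{\left(b \right)} = b^{3}$ ($g{\left(b \right)} = b^{2} b = b^{3}$)
$a{\left(f \right)} = \frac{220 + f}{- \frac{465}{2} + f}$ ($a{\left(f \right)} = \frac{f + 220}{f - \frac{465}{2}} = \frac{220 + f}{- \frac{465}{2} + f}$)
$\frac{72908}{a{\left(g{\left(1 \right)} \right)}} = \frac{72908}{2 \frac{1}{-465 + 2 \cdot 1^{3}} \left(220 + 1^{3}\right)} = \frac{72908}{2 \frac{1}{-465 + 2 \cdot 1} \left(220 + 1\right)} = \frac{72908}{2 \frac{1}{-465 + 2} \cdot 221} = \frac{72908}{2 \frac{1}{-463} \cdot 221} = \frac{72908}{2 \left(- \frac{1}{463}\right) 221} = \frac{72908}{- \frac{442}{463}} = 72908 \left(- \frac{463}{442}\right) = - \frac{16878202}{221}$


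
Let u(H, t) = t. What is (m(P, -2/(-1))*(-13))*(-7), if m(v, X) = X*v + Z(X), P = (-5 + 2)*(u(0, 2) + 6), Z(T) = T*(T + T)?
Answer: -3640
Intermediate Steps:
Z(T) = 2*T² (Z(T) = T*(2*T) = 2*T²)
P = -24 (P = (-5 + 2)*(2 + 6) = -3*8 = -24)
m(v, X) = 2*X² + X*v (m(v, X) = X*v + 2*X² = 2*X² + X*v)
(m(P, -2/(-1))*(-13))*(-7) = (((-2/(-1))*(-24 + 2*(-2/(-1))))*(-13))*(-7) = (((-2*(-1))*(-24 + 2*(-2*(-1))))*(-13))*(-7) = ((2*(-24 + 2*2))*(-13))*(-7) = ((2*(-24 + 4))*(-13))*(-7) = ((2*(-20))*(-13))*(-7) = -40*(-13)*(-7) = 520*(-7) = -3640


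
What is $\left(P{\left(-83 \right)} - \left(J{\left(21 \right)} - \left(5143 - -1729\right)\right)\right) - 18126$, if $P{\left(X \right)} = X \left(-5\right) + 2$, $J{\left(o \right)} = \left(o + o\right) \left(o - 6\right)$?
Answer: $-11467$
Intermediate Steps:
$J{\left(o \right)} = 2 o \left(-6 + o\right)$
$P{\left(X \right)} = 2 - 5 X$ ($P{\left(X \right)} = - 5 X + 2 = 2 - 5 X$)
$\left(P{\left(-83 \right)} - \left(J{\left(21 \right)} - \left(5143 - -1729\right)\right)\right) - 18126 = \left(\left(2 - -415\right) - \left(2 \cdot 21 \left(-6 + 21\right) - \left(5143 - -1729\right)\right)\right) - 18126 = \left(\left(2 + 415\right) - \left(2 \cdot 21 \cdot 15 - \left(5143 + 1729\right)\right)\right) - 18126 = \left(417 - \left(630 - 6872\right)\right) - 18126 = \left(417 - -6242\right) - 18126 = \left(417 + 6242\right) - 18126 = 6659 - 18126 = -11467$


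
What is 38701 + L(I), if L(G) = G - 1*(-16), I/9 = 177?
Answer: 40310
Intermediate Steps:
I = 1593 (I = 9*177 = 1593)
L(G) = 16 + G (L(G) = G + 16 = 16 + G)
38701 + L(I) = 38701 + (16 + 1593) = 38701 + 1609 = 40310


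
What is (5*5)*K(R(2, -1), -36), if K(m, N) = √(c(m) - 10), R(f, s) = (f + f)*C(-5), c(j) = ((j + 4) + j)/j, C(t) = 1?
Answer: 25*I*√7 ≈ 66.144*I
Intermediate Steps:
c(j) = (4 + 2*j)/j (c(j) = ((4 + j) + j)/j = (4 + 2*j)/j)
R(f, s) = 2*f (R(f, s) = (f + f)*1 = (2*f)*1 = 2*f)
K(m, N) = √(-8 + 4/m) (K(m, N) = √((2 + 4/m) - 10) = √(-8 + 4/m))
(5*5)*K(R(2, -1), -36) = (5*5)*(2*√(-2 + 1/(2*2))) = 25*(2*√(-2 + 1/4)) = 25*(2*√(-2 + ¼)) = 25*(2*√(-7/4)) = 25*(2*(I*√7/2)) = 25*(I*√7) = 25*I*√7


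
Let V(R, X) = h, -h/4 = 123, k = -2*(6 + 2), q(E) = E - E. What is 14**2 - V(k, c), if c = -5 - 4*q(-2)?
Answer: 688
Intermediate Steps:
q(E) = 0
k = -16 (k = -2*8 = -16)
c = -5 (c = -5 - 4*0 = -5 + 0 = -5)
h = -492 (h = -4*123 = -492)
V(R, X) = -492
14**2 - V(k, c) = 14**2 - 1*(-492) = 196 + 492 = 688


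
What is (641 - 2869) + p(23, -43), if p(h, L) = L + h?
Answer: -2248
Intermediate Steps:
(641 - 2869) + p(23, -43) = (641 - 2869) + (-43 + 23) = -2228 - 20 = -2248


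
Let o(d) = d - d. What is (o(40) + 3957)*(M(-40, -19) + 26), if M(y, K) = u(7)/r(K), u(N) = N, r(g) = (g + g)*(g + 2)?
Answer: 66489471/646 ≈ 1.0292e+5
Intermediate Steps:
r(g) = 2*g*(2 + g) (r(g) = (2*g)*(2 + g) = 2*g*(2 + g))
o(d) = 0
M(y, K) = 7/(2*K*(2 + K)) (M(y, K) = 7/((2*K*(2 + K))) = 7*(1/(2*K*(2 + K))) = 7/(2*K*(2 + K)))
(o(40) + 3957)*(M(-40, -19) + 26) = (0 + 3957)*((7/2)/(-19*(2 - 19)) + 26) = 3957*((7/2)*(-1/19)/(-17) + 26) = 3957*((7/2)*(-1/19)*(-1/17) + 26) = 3957*(7/646 + 26) = 3957*(16803/646) = 66489471/646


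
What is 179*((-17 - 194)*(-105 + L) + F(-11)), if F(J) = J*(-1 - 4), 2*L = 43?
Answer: 6327113/2 ≈ 3.1636e+6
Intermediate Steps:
L = 43/2 (L = (½)*43 = 43/2 ≈ 21.500)
F(J) = -5*J (F(J) = J*(-5) = -5*J)
179*((-17 - 194)*(-105 + L) + F(-11)) = 179*((-17 - 194)*(-105 + 43/2) - 5*(-11)) = 179*(-211*(-167/2) + 55) = 179*(35237/2 + 55) = 179*(35347/2) = 6327113/2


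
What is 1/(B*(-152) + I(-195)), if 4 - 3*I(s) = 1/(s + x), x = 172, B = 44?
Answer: -23/153793 ≈ -0.00014955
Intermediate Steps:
I(s) = 4/3 - 1/(3*(172 + s)) (I(s) = 4/3 - 1/(3*(s + 172)) = 4/3 - 1/(3*(172 + s)))
1/(B*(-152) + I(-195)) = 1/(44*(-152) + (687 + 4*(-195))/(3*(172 - 195))) = 1/(-6688 + (1/3)*(687 - 780)/(-23)) = 1/(-6688 + (1/3)*(-1/23)*(-93)) = 1/(-6688 + 31/23) = 1/(-153793/23) = -23/153793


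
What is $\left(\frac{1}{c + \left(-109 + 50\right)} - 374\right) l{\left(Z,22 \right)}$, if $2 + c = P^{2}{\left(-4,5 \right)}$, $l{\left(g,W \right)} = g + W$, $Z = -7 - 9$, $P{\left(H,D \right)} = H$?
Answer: $- \frac{33662}{15} \approx -2244.1$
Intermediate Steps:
$Z = -16$ ($Z = -7 - 9 = -16$)
$l{\left(g,W \right)} = W + g$
$c = 14$ ($c = -2 + \left(-4\right)^{2} = -2 + 16 = 14$)
$\left(\frac{1}{c + \left(-109 + 50\right)} - 374\right) l{\left(Z,22 \right)} = \left(\frac{1}{14 + \left(-109 + 50\right)} - 374\right) \left(22 - 16\right) = \left(\frac{1}{14 - 59} - 374\right) 6 = \left(\frac{1}{-45} - 374\right) 6 = \left(- \frac{1}{45} - 374\right) 6 = \left(- \frac{16831}{45}\right) 6 = - \frac{33662}{15}$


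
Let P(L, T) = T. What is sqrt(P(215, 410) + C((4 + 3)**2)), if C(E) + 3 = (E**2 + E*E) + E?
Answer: sqrt(5258) ≈ 72.512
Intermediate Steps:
C(E) = -3 + E + 2*E**2 (C(E) = -3 + ((E**2 + E*E) + E) = -3 + ((E**2 + E**2) + E) = -3 + (2*E**2 + E) = -3 + (E + 2*E**2) = -3 + E + 2*E**2)
sqrt(P(215, 410) + C((4 + 3)**2)) = sqrt(410 + (-3 + (4 + 3)**2 + 2*((4 + 3)**2)**2)) = sqrt(410 + (-3 + 7**2 + 2*(7**2)**2)) = sqrt(410 + (-3 + 49 + 2*49**2)) = sqrt(410 + (-3 + 49 + 2*2401)) = sqrt(410 + (-3 + 49 + 4802)) = sqrt(410 + 4848) = sqrt(5258)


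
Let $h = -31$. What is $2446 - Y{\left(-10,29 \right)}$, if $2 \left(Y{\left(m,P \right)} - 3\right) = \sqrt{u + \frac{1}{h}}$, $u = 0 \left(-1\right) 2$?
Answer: $2443 - \frac{i \sqrt{31}}{62} \approx 2443.0 - 0.089803 i$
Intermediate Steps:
$u = 0$ ($u = 0 \cdot 2 = 0$)
$Y{\left(m,P \right)} = 3 + \frac{i \sqrt{31}}{62}$ ($Y{\left(m,P \right)} = 3 + \frac{\sqrt{0 + \frac{1}{-31}}}{2} = 3 + \frac{\sqrt{0 - \frac{1}{31}}}{2} = 3 + \frac{\sqrt{- \frac{1}{31}}}{2} = 3 + \frac{\frac{1}{31} i \sqrt{31}}{2} = 3 + \frac{i \sqrt{31}}{62}$)
$2446 - Y{\left(-10,29 \right)} = 2446 - \left(3 + \frac{i \sqrt{31}}{62}\right) = 2443 - \frac{i \sqrt{31}}{62}$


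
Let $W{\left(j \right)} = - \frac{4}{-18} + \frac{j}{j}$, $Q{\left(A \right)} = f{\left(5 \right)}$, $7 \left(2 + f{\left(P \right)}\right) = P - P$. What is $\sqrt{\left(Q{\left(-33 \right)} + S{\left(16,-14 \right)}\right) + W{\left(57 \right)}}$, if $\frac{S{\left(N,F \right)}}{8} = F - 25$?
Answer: $\frac{i \sqrt{2815}}{3} \approx 17.686 i$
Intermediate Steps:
$f{\left(P \right)} = -2$ ($f{\left(P \right)} = -2 + \frac{P - P}{7} = -2 + \frac{1}{7} \cdot 0 = -2 + 0 = -2$)
$Q{\left(A \right)} = -2$
$S{\left(N,F \right)} = -200 + 8 F$ ($S{\left(N,F \right)} = 8 \left(F - 25\right) = 8 \left(-25 + F\right) = -200 + 8 F$)
$W{\left(j \right)} = \frac{11}{9}$ ($W{\left(j \right)} = \left(-4\right) \left(- \frac{1}{18}\right) + 1 = \frac{2}{9} + 1 = \frac{11}{9}$)
$\sqrt{\left(Q{\left(-33 \right)} + S{\left(16,-14 \right)}\right) + W{\left(57 \right)}} = \sqrt{\left(-2 + \left(-200 + 8 \left(-14\right)\right)\right) + \frac{11}{9}} = \sqrt{\left(-2 - 312\right) + \frac{11}{9}} = \sqrt{-314 + \frac{11}{9}} = \sqrt{- \frac{2815}{9}} = \frac{i \sqrt{2815}}{3}$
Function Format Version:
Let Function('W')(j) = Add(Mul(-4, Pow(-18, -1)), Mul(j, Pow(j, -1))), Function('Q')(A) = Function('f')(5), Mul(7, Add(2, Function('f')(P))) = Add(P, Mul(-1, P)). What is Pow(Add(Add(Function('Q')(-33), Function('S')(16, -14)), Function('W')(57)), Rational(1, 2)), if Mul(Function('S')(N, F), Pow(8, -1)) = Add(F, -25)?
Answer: Mul(Rational(1, 3), I, Pow(2815, Rational(1, 2))) ≈ Mul(17.686, I)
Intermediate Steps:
Function('f')(P) = -2 (Function('f')(P) = Add(-2, Mul(Rational(1, 7), Add(P, Mul(-1, P)))) = Add(-2, Mul(Rational(1, 7), 0)) = Add(-2, 0) = -2)
Function('Q')(A) = -2
Function('S')(N, F) = Add(-200, Mul(8, F)) (Function('S')(N, F) = Mul(8, Add(F, -25)) = Mul(8, Add(-25, F)) = Add(-200, Mul(8, F)))
Function('W')(j) = Rational(11, 9) (Function('W')(j) = Add(Mul(-4, Rational(-1, 18)), 1) = Add(Rational(2, 9), 1) = Rational(11, 9))
Pow(Add(Add(Function('Q')(-33), Function('S')(16, -14)), Function('W')(57)), Rational(1, 2)) = Pow(Add(Add(-2, Add(-200, Mul(8, -14))), Rational(11, 9)), Rational(1, 2)) = Pow(Add(Add(-2, Add(-200, -112)), Rational(11, 9)), Rational(1, 2)) = Pow(Add(Add(-2, -312), Rational(11, 9)), Rational(1, 2)) = Pow(Add(-314, Rational(11, 9)), Rational(1, 2)) = Pow(Rational(-2815, 9), Rational(1, 2)) = Mul(Rational(1, 3), I, Pow(2815, Rational(1, 2)))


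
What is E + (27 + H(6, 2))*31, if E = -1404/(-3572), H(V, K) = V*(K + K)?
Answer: 1412184/893 ≈ 1581.4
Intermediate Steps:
H(V, K) = 2*K*V (H(V, K) = V*(2*K) = 2*K*V)
E = 351/893 (E = -1404*(-1/3572) = 351/893 ≈ 0.39306)
E + (27 + H(6, 2))*31 = 351/893 + (27 + 2*2*6)*31 = 351/893 + (27 + 24)*31 = 351/893 + 51*31 = 351/893 + 1581 = 1412184/893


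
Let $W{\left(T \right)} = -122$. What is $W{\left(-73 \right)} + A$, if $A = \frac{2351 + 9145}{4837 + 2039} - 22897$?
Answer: $- \frac{13188929}{573} \approx -23017.0$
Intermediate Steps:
$A = - \frac{13119023}{573}$ ($A = \frac{11496}{6876} - 22897 = 11496 \cdot \frac{1}{6876} - 22897 = \frac{958}{573} - 22897 = - \frac{13119023}{573} \approx -22895.0$)
$W{\left(-73 \right)} + A = -122 - \frac{13119023}{573} = - \frac{13188929}{573}$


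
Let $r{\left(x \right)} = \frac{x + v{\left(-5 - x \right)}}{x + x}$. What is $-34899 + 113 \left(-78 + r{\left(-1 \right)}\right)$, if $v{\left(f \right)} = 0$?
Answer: $- \frac{87313}{2} \approx -43657.0$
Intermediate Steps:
$r{\left(x \right)} = \frac{1}{2}$ ($r{\left(x \right)} = \frac{x + 0}{x + x} = \frac{x}{2 x} = x \frac{1}{2 x} = \frac{1}{2}$)
$-34899 + 113 \left(-78 + r{\left(-1 \right)}\right) = -34899 + 113 \left(-78 + \frac{1}{2}\right) = -34899 + 113 \left(- \frac{155}{2}\right) = -34899 - \frac{17515}{2} = - \frac{87313}{2}$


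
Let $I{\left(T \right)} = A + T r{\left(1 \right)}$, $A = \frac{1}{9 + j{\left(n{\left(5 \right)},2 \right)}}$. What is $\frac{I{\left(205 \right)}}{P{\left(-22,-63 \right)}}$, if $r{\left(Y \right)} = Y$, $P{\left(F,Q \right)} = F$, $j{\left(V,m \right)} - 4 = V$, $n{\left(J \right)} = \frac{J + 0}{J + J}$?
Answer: $- \frac{5537}{594} \approx -9.3215$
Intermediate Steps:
$n{\left(J \right)} = \frac{1}{2}$ ($n{\left(J \right)} = \frac{J}{2 J} = J \frac{1}{2 J} = \frac{1}{2}$)
$j{\left(V,m \right)} = 4 + V$
$A = \frac{2}{27}$ ($A = \frac{1}{9 + \left(4 + \frac{1}{2}\right)} = \frac{1}{9 + \frac{9}{2}} = \frac{1}{\frac{27}{2}} = \frac{2}{27} \approx 0.074074$)
$I{\left(T \right)} = \frac{2}{27} + T$ ($I{\left(T \right)} = \frac{2}{27} + T 1 = \frac{2}{27} + T$)
$\frac{I{\left(205 \right)}}{P{\left(-22,-63 \right)}} = \frac{\frac{2}{27} + 205}{-22} = \frac{5537}{27} \left(- \frac{1}{22}\right) = - \frac{5537}{594}$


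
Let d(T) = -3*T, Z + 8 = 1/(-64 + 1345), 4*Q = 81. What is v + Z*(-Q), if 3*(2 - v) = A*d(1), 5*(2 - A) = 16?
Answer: 1390177/8540 ≈ 162.78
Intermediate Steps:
Q = 81/4 (Q = (¼)*81 = 81/4 ≈ 20.250)
A = -6/5 (A = 2 - ⅕*16 = 2 - 16/5 = -6/5 ≈ -1.2000)
Z = -10247/1281 (Z = -8 + 1/(-64 + 1345) = -8 + 1/1281 = -10247/1281 ≈ -7.9992)
v = ⅘ (v = 2 - (-2)*(-3*1)/5 = 2 - (-2)*(-3)/5 = 2 - ⅓*18/5 = 2 - 6/5 = ⅘ ≈ 0.80000)
v + Z*(-Q) = ⅘ - (-10247)*81/(1281*4) = ⅘ - 10247/1281*(-81/4) = ⅘ + 276669/1708 = 1390177/8540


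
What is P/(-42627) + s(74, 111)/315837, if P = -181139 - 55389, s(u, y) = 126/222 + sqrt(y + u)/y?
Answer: 307117752311/55348644507 + sqrt(185)/35057907 ≈ 5.5488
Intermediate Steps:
s(u, y) = 21/37 + sqrt(u + y)/y (s(u, y) = 126*(1/222) + sqrt(u + y)/y = 21/37 + sqrt(u + y)/y)
P = -236528
P/(-42627) + s(74, 111)/315837 = -236528/(-42627) + (21/37 + sqrt(74 + 111)/111)/315837 = -236528*(-1/42627) + (21/37 + sqrt(185)/111)*(1/315837) = 236528/42627 + (7/3895323 + sqrt(185)/35057907) = 307117752311/55348644507 + sqrt(185)/35057907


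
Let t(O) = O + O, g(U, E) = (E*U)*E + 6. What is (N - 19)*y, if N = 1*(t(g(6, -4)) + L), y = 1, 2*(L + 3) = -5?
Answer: 359/2 ≈ 179.50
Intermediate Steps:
L = -11/2 (L = -3 + (1/2)*(-5) = -3 - 5/2 = -11/2 ≈ -5.5000)
g(U, E) = 6 + U*E**2 (g(U, E) = U*E**2 + 6 = 6 + U*E**2)
t(O) = 2*O
N = 397/2 (N = 1*(2*(6 + 6*(-4)**2) - 11/2) = 1*(2*(6 + 6*16) - 11/2) = 1*(2*(6 + 96) - 11/2) = 1*(2*102 - 11/2) = 1*(204 - 11/2) = 1*(397/2) = 397/2 ≈ 198.50)
(N - 19)*y = (397/2 - 19)*1 = (359/2)*1 = 359/2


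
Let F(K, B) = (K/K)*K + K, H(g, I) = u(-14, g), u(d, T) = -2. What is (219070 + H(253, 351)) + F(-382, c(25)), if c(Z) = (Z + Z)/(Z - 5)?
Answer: 218304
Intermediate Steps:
c(Z) = 2*Z/(-5 + Z) (c(Z) = (2*Z)/(-5 + Z) = 2*Z/(-5 + Z))
H(g, I) = -2
F(K, B) = 2*K (F(K, B) = 1*K + K = K + K = 2*K)
(219070 + H(253, 351)) + F(-382, c(25)) = (219070 - 2) + 2*(-382) = 219068 - 764 = 218304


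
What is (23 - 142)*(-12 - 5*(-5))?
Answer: -1547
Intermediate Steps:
(23 - 142)*(-12 - 5*(-5)) = -119*(-12 - 1*(-25)) = -119*(-12 + 25) = -119*13 = -1547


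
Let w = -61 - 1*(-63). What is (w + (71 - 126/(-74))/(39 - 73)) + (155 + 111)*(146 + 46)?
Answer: 32124201/629 ≈ 51072.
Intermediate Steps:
w = 2 (w = -61 + 63 = 2)
(w + (71 - 126/(-74))/(39 - 73)) + (155 + 111)*(146 + 46) = (2 + (71 - 126/(-74))/(39 - 73)) + (155 + 111)*(146 + 46) = (2 + (71 - 126*(-1/74))/(-34)) + 266*192 = (2 + (71 + 63/37)*(-1/34)) + 51072 = (2 + (2690/37)*(-1/34)) + 51072 = (2 - 1345/629) + 51072 = -87/629 + 51072 = 32124201/629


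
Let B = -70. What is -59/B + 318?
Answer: 22319/70 ≈ 318.84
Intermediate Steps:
-59/B + 318 = -59/(-70) + 318 = -59*(-1/70) + 318 = 59/70 + 318 = 22319/70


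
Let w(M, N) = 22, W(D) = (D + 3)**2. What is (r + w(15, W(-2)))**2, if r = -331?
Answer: 95481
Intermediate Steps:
W(D) = (3 + D)**2
(r + w(15, W(-2)))**2 = (-331 + 22)**2 = (-309)**2 = 95481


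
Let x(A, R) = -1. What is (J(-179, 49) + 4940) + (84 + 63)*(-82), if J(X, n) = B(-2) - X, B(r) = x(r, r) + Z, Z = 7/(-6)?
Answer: -41623/6 ≈ -6937.2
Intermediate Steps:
Z = -7/6 (Z = 7*(-⅙) = -7/6 ≈ -1.1667)
B(r) = -13/6 (B(r) = -1 - 7/6 = -13/6)
J(X, n) = -13/6 - X
(J(-179, 49) + 4940) + (84 + 63)*(-82) = ((-13/6 - 1*(-179)) + 4940) + (84 + 63)*(-82) = ((-13/6 + 179) + 4940) + 147*(-82) = (1061/6 + 4940) - 12054 = 30701/6 - 12054 = -41623/6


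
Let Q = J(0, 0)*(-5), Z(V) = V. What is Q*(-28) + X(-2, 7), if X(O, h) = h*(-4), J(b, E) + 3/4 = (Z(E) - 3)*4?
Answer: -1813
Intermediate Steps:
J(b, E) = -51/4 + 4*E (J(b, E) = -3/4 + (E - 3)*4 = -3/4 + (-3 + E)*4 = -3/4 + (-12 + 4*E) = -51/4 + 4*E)
X(O, h) = -4*h
Q = 255/4 (Q = (-51/4 + 4*0)*(-5) = (-51/4 + 0)*(-5) = -51/4*(-5) = 255/4 ≈ 63.750)
Q*(-28) + X(-2, 7) = (255/4)*(-28) - 4*7 = -1785 - 28 = -1813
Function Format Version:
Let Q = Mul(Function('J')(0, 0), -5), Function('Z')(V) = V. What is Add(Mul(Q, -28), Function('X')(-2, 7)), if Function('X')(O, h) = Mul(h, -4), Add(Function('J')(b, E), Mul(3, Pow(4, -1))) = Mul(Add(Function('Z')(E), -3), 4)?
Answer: -1813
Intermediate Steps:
Function('J')(b, E) = Add(Rational(-51, 4), Mul(4, E)) (Function('J')(b, E) = Add(Rational(-3, 4), Mul(Add(E, -3), 4)) = Add(Rational(-3, 4), Mul(Add(-3, E), 4)) = Add(Rational(-3, 4), Add(-12, Mul(4, E))) = Add(Rational(-51, 4), Mul(4, E)))
Function('X')(O, h) = Mul(-4, h)
Q = Rational(255, 4) (Q = Mul(Add(Rational(-51, 4), Mul(4, 0)), -5) = Mul(Add(Rational(-51, 4), 0), -5) = Mul(Rational(-51, 4), -5) = Rational(255, 4) ≈ 63.750)
Add(Mul(Q, -28), Function('X')(-2, 7)) = Add(Mul(Rational(255, 4), -28), Mul(-4, 7)) = Add(-1785, -28) = -1813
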